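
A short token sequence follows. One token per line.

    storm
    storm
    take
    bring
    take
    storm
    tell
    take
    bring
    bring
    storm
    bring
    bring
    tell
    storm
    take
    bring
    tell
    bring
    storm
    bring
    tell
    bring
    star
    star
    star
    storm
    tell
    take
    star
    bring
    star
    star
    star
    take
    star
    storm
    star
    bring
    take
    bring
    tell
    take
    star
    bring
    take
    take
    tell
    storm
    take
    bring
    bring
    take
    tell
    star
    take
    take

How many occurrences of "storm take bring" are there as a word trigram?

Scanning the 55 overlapping trigram windows for "storm take bring":
  position 2–4: storm take bring
  position 15–17: storm take bring
  position 49–51: storm take bring

3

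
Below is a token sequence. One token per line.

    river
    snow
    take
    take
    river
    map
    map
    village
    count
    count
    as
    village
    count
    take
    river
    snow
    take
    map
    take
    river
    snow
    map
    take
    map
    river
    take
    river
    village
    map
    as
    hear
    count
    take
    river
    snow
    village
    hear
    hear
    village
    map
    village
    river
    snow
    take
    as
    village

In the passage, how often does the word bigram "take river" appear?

Scanning the 45 overlapping bigram windows for "take river":
  position 4–5: take river
  position 14–15: take river
  position 19–20: take river
  position 26–27: take river
  position 33–34: take river

5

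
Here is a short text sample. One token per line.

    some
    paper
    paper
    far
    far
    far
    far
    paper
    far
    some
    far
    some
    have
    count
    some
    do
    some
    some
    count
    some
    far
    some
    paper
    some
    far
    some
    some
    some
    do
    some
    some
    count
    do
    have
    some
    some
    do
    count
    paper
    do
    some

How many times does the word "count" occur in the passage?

4

Scanning the 41 tokens for "count":
  position 14: count
  position 19: count
  position 32: count
  position 38: count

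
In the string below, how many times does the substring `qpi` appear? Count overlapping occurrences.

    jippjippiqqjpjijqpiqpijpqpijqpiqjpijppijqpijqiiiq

5

Sliding a length-3 window over the 49 characters (47 positions):
  position 17–19: qpi
  position 20–22: qpi
  position 25–27: qpi
  position 29–31: qpi
  position 41–43: qpi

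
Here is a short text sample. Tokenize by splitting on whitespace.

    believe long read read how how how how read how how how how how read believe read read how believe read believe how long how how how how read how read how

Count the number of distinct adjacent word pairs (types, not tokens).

32 tokens → 31 bigram windows in total.
Repeated bigrams (each contributes count−1 duplicates):
  how how: 10
  read how: 5
  how read: 4
  believe read: 2
  read believe: 2
  read read: 2
19 duplicate windows → 31 − 19 = 12 distinct.

12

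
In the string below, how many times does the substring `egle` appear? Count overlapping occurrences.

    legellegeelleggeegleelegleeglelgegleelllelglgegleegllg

5

Sliding a length-4 window over the 54 characters (51 positions):
  position 17–20: egle
  position 23–26: egle
  position 27–30: egle
  position 33–36: egle
  position 46–49: egle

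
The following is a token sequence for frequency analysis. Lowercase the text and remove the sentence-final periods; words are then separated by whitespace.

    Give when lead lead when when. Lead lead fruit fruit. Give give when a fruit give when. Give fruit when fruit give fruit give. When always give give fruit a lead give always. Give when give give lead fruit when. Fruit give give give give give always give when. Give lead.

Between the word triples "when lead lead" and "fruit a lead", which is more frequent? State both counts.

"when lead lead": 2 occurrences
"fruit a lead": 1 occurrence

"when lead lead" (2 vs 1)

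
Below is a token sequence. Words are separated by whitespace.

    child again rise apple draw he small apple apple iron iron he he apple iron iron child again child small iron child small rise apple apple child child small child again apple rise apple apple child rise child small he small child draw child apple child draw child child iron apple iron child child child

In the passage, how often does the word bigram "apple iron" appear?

Scanning the 54 overlapping bigram windows for "apple iron":
  position 9–10: apple iron
  position 14–15: apple iron
  position 51–52: apple iron

3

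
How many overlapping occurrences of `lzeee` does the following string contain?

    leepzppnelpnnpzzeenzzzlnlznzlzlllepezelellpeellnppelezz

Sliding a length-5 window over the 55 characters (51 positions):
  (no match at any position)

0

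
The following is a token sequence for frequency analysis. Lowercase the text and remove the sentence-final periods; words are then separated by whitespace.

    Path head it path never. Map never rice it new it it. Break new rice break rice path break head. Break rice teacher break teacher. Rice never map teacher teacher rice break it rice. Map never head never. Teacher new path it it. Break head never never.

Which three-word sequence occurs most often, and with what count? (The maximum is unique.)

Trigram frequencies (highest first):
  it it break: 2
  path head it: 1
  head it path: 1
  it path never: 1
  path never map: 1
  never map never: 1
  … (38 more, each ≤ 1)

"it it break", 2 times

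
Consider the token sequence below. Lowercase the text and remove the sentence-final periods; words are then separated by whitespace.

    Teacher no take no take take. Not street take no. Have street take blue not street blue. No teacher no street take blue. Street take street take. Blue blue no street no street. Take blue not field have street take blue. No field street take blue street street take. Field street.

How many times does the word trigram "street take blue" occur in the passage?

Scanning the 49 overlapping trigram windows for "street take blue":
  position 12–14: street take blue
  position 21–23: street take blue
  position 26–28: street take blue
  position 33–35: street take blue
  position 39–41: street take blue
  position 44–46: street take blue

6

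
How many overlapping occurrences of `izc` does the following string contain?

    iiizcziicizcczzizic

Sliding a length-3 window over the 19 characters (17 positions):
  position 3–5: izc
  position 10–12: izc

2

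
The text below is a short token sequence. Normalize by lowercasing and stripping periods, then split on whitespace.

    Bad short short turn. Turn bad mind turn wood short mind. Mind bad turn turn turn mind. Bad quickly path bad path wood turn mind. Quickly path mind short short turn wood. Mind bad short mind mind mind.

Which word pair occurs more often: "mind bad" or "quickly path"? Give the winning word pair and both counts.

"mind bad": 3 occurrences
"quickly path": 2 occurrences

"mind bad" (3 vs 2)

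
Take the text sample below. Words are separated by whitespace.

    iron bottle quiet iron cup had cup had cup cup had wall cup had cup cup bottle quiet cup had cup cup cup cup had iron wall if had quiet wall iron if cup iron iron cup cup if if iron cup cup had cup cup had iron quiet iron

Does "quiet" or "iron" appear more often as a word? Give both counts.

"quiet": 4 occurrences
"iron": 9 occurrences

"iron" (9 vs 4)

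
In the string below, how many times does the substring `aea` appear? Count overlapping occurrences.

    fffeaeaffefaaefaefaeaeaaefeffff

3

Sliding a length-3 window over the 31 characters (29 positions):
  position 5–7: aea
  position 19–21: aea
  position 21–23: aea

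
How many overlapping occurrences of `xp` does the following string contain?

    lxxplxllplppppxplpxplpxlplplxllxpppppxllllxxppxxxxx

5

Sliding a length-2 window over the 51 characters (50 positions):
  position 3–4: xp
  position 15–16: xp
  position 19–20: xp
  position 32–33: xp
  position 44–45: xp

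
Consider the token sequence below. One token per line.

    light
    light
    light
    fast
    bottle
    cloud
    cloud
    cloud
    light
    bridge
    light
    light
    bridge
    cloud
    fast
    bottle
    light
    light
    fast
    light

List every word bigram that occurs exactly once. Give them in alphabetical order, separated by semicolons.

bottle cloud; bottle light; bridge cloud; bridge light; cloud fast; cloud light; fast light

Bigram counts meeting the condition (exactly once):
  bottle cloud: 1
  bottle light: 1
  bridge cloud: 1
  bridge light: 1
  cloud fast: 1
  cloud light: 1
  fast light: 1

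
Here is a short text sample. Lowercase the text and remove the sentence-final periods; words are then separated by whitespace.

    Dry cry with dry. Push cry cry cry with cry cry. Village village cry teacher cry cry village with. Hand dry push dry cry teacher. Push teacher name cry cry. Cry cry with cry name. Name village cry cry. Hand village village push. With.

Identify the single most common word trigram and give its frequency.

Trigram frequencies (highest first):
  cry cry cry: 3
  cry cry with: 2
  cry with cry: 2
  cry cry village: 2
  dry cry with: 1
  cry with dry: 1
  … (31 more, each ≤ 1)

"cry cry cry", 3 times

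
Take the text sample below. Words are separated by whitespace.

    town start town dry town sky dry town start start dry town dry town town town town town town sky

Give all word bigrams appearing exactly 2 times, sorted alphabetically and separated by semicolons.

Bigram counts meeting the condition (exactly 2 times):
  town dry: 2
  town sky: 2
  town start: 2

town dry; town sky; town start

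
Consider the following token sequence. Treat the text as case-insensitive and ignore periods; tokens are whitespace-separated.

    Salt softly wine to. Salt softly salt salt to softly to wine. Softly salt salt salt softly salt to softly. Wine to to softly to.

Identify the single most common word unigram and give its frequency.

"salt", 8 times

Unigram frequencies (highest first):
  salt: 8
  softly: 7
  to: 7
  wine: 3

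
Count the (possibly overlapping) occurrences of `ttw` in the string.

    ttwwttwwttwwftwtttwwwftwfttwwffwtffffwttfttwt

6

Sliding a length-3 window over the 45 characters (43 positions):
  position 1–3: ttw
  position 5–7: ttw
  position 9–11: ttw
  position 17–19: ttw
  position 26–28: ttw
  position 42–44: ttw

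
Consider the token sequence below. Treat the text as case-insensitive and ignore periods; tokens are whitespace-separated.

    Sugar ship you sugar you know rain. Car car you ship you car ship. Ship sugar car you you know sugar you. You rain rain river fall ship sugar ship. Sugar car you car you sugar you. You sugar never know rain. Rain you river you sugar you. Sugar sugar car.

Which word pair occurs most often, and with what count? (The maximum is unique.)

"you sugar", 5 times

Bigram frequencies (highest first):
  you sugar: 5
  sugar you: 4
  car you: 4
  ship sugar: 3
  sugar car: 3
  you you: 3
  … (22 more, each ≤ 2)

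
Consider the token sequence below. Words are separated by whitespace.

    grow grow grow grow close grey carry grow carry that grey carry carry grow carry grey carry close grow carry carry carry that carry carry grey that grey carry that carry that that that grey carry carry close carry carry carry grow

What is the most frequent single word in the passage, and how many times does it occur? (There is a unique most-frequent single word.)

Unigram frequencies (highest first):
  carry: 18
  grow: 8
  that: 7
  grey: 6
  close: 3

"carry", 18 times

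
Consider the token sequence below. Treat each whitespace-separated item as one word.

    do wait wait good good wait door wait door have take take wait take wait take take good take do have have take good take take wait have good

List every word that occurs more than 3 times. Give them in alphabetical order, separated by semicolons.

Unigram counts meeting the condition (more than 3 times):
  good: 5
  have: 4
  take: 9
  wait: 7

good; have; take; wait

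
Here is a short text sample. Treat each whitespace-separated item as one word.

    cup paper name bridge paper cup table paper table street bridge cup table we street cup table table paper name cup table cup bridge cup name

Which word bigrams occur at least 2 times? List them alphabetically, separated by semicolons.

Bigram counts meeting the condition (at least 2 times):
  bridge cup: 2
  cup table: 4
  paper name: 2
  table paper: 2

bridge cup; cup table; paper name; table paper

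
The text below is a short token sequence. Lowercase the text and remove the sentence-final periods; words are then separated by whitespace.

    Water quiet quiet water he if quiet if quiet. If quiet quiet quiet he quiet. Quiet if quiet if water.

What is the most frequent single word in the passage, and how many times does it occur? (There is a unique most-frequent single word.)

"quiet", 10 times

Unigram frequencies (highest first):
  quiet: 10
  if: 5
  water: 3
  he: 2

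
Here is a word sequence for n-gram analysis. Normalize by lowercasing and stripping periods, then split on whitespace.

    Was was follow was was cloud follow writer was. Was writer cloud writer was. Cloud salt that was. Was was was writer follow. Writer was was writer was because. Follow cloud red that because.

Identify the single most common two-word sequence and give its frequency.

Bigram frequencies (highest first):
  was was: 7
  writer was: 4
  was writer: 3
  was cloud: 2
  follow writer: 2
  was follow: 1
  … (14 more, each ≤ 1)

"was was", 7 times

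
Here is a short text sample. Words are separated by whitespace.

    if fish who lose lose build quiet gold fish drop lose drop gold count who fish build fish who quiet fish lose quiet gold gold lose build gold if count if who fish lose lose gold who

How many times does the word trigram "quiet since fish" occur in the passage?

0

Scanning the 35 overlapping trigram windows for "quiet since fish":
  (none found)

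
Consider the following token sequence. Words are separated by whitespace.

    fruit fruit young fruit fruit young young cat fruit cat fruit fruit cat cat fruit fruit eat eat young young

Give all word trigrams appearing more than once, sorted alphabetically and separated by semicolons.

cat fruit fruit; fruit fruit young

Trigram counts meeting the condition (more than once):
  cat fruit fruit: 2
  fruit fruit young: 2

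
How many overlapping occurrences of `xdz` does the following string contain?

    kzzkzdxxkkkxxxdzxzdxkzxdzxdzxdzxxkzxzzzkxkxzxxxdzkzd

Sliding a length-3 window over the 52 characters (50 positions):
  position 14–16: xdz
  position 23–25: xdz
  position 26–28: xdz
  position 29–31: xdz
  position 47–49: xdz

5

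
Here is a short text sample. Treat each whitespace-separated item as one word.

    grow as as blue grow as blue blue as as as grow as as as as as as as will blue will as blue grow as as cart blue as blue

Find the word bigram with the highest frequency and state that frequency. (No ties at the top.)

Bigram frequencies (highest first):
  as as: 10
  grow as: 4
  as blue: 4
  blue grow: 2
  blue as: 2
  blue blue: 1
  … (7 more, each ≤ 1)

"as as", 10 times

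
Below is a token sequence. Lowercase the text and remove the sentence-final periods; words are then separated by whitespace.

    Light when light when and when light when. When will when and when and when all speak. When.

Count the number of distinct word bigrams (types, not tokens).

18 tokens → 17 bigram windows in total.
Repeated bigrams (each contributes count−1 duplicates):
  and when: 3
  light when: 3
  when and: 3
  when light: 2
7 duplicate windows → 17 − 7 = 10 distinct.

10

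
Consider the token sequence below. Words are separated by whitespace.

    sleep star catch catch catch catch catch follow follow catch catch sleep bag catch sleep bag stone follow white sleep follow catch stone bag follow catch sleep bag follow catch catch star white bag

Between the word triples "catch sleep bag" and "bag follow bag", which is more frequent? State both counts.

"catch sleep bag" (3 vs 0)

"catch sleep bag": 3 occurrences
"bag follow bag": 0 occurrences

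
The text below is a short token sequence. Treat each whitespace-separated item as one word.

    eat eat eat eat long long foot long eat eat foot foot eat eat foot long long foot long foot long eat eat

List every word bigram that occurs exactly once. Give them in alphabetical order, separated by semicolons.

Bigram counts meeting the condition (exactly once):
  eat long: 1
  foot eat: 1
  foot foot: 1

eat long; foot eat; foot foot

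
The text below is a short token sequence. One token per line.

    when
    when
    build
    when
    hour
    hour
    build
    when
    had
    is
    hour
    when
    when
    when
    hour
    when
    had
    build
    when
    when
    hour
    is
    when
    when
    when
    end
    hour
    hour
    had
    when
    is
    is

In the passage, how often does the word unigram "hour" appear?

7

Scanning the 32 tokens for "hour":
  position 5: hour
  position 6: hour
  position 11: hour
  position 15: hour
  position 21: hour
  position 27: hour
  position 28: hour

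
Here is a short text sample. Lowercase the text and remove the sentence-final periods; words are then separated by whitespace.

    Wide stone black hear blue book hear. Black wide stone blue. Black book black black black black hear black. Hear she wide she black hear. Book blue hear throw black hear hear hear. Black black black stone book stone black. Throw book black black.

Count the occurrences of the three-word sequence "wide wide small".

Scanning the 42 overlapping trigram windows for "wide wide small":
  (none found)

0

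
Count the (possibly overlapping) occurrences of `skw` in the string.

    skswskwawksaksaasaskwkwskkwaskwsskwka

4

Sliding a length-3 window over the 37 characters (35 positions):
  position 5–7: skw
  position 19–21: skw
  position 29–31: skw
  position 33–35: skw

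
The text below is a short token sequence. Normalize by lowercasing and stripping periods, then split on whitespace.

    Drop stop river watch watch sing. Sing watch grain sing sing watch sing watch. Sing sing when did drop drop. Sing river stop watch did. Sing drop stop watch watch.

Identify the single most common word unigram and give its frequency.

"sing", 9 times

Unigram frequencies (highest first):
  sing: 9
  watch: 8
  drop: 4
  stop: 3
  river: 2
  did: 2
  … (2 more, each ≤ 1)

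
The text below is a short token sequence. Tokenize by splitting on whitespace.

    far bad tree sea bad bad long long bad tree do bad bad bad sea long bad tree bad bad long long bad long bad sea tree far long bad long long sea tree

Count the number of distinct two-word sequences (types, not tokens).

17

34 tokens → 33 bigram windows in total.
Repeated bigrams (each contributes count−1 duplicates):
  long bad: 5
  bad bad: 4
  bad long: 4
  bad tree: 3
  long long: 3
  bad sea: 2
  sea tree: 2
16 duplicate windows → 33 − 16 = 17 distinct.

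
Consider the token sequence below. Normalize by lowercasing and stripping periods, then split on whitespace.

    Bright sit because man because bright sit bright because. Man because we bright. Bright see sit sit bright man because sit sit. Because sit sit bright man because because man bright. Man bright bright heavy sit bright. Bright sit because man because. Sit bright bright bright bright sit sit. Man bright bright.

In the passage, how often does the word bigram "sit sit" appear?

Scanning the 51 overlapping bigram windows for "sit sit":
  position 16–17: sit sit
  position 21–22: sit sit
  position 24–25: sit sit
  position 48–49: sit sit

4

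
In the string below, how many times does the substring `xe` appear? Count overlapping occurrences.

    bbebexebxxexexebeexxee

5

Sliding a length-2 window over the 22 characters (21 positions):
  position 6–7: xe
  position 10–11: xe
  position 12–13: xe
  position 14–15: xe
  position 20–21: xe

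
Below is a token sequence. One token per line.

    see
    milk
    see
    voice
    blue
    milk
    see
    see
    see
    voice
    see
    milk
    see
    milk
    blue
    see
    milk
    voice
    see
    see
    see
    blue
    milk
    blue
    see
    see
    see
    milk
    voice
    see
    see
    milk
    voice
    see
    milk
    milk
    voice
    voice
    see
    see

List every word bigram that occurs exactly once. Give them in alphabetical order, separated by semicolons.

milk milk; see blue; voice blue; voice voice

Bigram counts meeting the condition (exactly once):
  milk milk: 1
  see blue: 1
  voice blue: 1
  voice voice: 1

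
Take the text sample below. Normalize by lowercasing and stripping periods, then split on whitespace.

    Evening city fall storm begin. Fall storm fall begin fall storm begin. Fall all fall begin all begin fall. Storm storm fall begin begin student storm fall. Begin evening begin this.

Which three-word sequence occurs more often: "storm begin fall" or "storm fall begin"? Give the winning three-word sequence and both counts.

"storm fall begin" (3 vs 2)

"storm begin fall": 2 occurrences
"storm fall begin": 3 occurrences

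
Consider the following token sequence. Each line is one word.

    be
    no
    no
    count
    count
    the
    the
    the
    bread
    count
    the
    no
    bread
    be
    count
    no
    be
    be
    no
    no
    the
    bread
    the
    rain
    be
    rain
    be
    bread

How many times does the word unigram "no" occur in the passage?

Scanning the 28 tokens for "no":
  position 2: no
  position 3: no
  position 12: no
  position 16: no
  position 19: no
  position 20: no

6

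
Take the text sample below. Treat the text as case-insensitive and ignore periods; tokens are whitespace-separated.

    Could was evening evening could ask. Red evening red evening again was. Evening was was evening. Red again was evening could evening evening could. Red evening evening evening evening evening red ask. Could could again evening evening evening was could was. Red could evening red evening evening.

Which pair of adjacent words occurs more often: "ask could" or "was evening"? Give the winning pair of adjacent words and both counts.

"ask could": 1 occurrence
"was evening": 4 occurrences

"was evening" (4 vs 1)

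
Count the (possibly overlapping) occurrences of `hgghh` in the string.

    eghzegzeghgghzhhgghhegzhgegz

Sliding a length-5 window over the 28 characters (24 positions):
  position 16–20: hgghh

1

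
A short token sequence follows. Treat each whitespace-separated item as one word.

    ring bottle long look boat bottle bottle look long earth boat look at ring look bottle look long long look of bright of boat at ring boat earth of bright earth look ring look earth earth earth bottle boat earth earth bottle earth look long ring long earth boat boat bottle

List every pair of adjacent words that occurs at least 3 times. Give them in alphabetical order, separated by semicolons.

earth earth; look long

Bigram counts meeting the condition (at least 3 times):
  earth earth: 3
  look long: 3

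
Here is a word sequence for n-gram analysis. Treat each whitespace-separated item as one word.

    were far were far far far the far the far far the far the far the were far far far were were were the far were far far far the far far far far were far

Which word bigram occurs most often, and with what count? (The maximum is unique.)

Bigram frequencies (highest first):
  far far: 10
  far the: 6
  the far: 6
  were far: 5
  far were: 4
  were were: 2
  … (2 more, each ≤ 1)

"far far", 10 times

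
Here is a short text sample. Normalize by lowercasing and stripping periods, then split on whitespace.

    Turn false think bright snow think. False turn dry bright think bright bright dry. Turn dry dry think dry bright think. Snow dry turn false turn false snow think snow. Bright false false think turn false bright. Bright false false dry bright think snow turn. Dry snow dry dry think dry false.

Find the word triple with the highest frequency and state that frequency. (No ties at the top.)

"dry bright think", 3 times

Trigram frequencies (highest first):
  dry bright think: 3
  dry dry think: 2
  dry think dry: 2
  bright think snow: 2
  bright false false: 2
  turn false think: 1
  … (38 more, each ≤ 1)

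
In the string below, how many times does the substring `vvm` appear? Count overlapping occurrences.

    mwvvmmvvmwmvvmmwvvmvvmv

5

Sliding a length-3 window over the 23 characters (21 positions):
  position 3–5: vvm
  position 7–9: vvm
  position 12–14: vvm
  position 17–19: vvm
  position 20–22: vvm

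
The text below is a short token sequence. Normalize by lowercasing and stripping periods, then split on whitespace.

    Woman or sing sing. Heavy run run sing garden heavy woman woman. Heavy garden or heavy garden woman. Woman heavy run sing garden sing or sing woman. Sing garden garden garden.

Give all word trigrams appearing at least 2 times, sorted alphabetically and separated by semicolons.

Trigram counts meeting the condition (at least 2 times):
  run sing garden: 2
  woman woman heavy: 2

run sing garden; woman woman heavy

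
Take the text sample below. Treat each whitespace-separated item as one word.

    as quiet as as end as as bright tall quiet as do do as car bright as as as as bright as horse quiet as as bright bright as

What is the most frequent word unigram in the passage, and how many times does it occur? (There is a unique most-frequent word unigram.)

Unigram frequencies (highest first):
  as: 15
  bright: 5
  quiet: 3
  do: 2
  end: 1
  tall: 1
  … (2 more, each ≤ 1)

"as", 15 times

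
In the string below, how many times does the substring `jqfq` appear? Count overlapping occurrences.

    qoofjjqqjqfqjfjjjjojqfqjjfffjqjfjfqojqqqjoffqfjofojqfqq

3

Sliding a length-4 window over the 55 characters (52 positions):
  position 9–12: jqfq
  position 20–23: jqfq
  position 51–54: jqfq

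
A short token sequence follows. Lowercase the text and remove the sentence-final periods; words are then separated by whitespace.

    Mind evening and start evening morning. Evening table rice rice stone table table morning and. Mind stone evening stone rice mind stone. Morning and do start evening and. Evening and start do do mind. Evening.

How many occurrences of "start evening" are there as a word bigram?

Scanning the 34 overlapping bigram windows for "start evening":
  position 4–5: start evening
  position 26–27: start evening

2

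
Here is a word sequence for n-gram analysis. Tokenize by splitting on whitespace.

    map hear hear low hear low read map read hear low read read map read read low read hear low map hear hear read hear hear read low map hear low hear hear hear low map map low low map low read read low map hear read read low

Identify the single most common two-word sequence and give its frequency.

"hear low", 6 times

Bigram frequencies (highest first):
  hear low: 6
  hear hear: 5
  low map: 5
  map hear: 4
  low read: 4
  read read: 4
  … (9 more, each ≤ 4)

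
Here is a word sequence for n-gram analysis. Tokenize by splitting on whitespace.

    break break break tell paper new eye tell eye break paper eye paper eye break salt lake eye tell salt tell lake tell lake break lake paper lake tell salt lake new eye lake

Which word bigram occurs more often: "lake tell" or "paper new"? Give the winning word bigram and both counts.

"lake tell" (2 vs 1)

"lake tell": 2 occurrences
"paper new": 1 occurrence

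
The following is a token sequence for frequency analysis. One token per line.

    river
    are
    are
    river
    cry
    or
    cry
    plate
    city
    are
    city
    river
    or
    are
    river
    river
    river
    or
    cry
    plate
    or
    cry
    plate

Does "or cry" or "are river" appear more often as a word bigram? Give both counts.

"or cry": 3 occurrences
"are river": 2 occurrences

"or cry" (3 vs 2)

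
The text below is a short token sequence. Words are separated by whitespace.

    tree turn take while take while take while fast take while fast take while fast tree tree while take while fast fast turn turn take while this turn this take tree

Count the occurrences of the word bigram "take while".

Scanning the 30 overlapping bigram windows for "take while":
  position 3–4: take while
  position 5–6: take while
  position 7–8: take while
  position 10–11: take while
  position 13–14: take while
  position 19–20: take while
  position 25–26: take while

7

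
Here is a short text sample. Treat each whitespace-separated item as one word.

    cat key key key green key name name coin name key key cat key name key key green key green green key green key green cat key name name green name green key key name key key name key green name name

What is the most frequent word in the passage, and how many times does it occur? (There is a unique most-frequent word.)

"key", 18 times

Unigram frequencies (highest first):
  key: 18
  name: 11
  green: 9
  cat: 3
  coin: 1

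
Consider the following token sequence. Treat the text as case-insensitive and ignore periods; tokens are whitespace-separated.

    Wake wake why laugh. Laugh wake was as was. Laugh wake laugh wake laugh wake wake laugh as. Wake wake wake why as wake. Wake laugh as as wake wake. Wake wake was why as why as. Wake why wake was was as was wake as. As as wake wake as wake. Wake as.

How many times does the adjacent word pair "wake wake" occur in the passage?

Scanning the 53 overlapping bigram windows for "wake wake":
  position 1–2: wake wake
  position 15–16: wake wake
  position 19–20: wake wake
  position 20–21: wake wake
  position 24–25: wake wake
  position 29–30: wake wake
  position 30–31: wake wake
  position 31–32: wake wake
  position 49–50: wake wake
  position 52–53: wake wake

10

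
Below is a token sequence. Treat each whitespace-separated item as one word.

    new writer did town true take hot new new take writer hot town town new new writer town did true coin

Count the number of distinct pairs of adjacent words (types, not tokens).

21 tokens → 20 bigram windows in total.
Repeated bigrams (each contributes count−1 duplicates):
  new new: 2
  new writer: 2
2 duplicate windows → 20 − 2 = 18 distinct.

18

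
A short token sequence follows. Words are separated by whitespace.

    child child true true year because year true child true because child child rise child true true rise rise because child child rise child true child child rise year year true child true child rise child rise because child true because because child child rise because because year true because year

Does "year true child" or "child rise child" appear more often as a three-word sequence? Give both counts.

"year true child": 2 occurrences
"child rise child": 3 occurrences

"child rise child" (3 vs 2)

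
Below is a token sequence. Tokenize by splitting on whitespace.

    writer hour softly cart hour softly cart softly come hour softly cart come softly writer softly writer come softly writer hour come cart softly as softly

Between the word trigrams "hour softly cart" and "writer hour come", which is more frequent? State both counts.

"hour softly cart" (3 vs 1)

"hour softly cart": 3 occurrences
"writer hour come": 1 occurrence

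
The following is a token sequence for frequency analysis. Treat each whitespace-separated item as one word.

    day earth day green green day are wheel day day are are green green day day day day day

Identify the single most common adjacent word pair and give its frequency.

Bigram frequencies (highest first):
  day day: 5
  green green: 2
  green day: 2
  day are: 2
  day earth: 1
  earth day: 1
  … (5 more, each ≤ 1)

"day day", 5 times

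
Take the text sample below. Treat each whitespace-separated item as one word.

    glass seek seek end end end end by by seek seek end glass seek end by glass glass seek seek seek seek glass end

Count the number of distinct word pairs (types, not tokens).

12

24 tokens → 23 bigram windows in total.
Repeated bigrams (each contributes count−1 duplicates):
  seek seek: 5
  end end: 3
  glass seek: 3
  seek end: 3
  end by: 2
11 duplicate windows → 23 − 11 = 12 distinct.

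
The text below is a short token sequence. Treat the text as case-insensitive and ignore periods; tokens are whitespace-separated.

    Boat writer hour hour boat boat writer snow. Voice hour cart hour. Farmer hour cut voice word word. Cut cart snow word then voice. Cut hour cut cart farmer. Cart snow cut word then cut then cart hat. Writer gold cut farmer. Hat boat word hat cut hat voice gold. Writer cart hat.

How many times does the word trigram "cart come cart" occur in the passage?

0

Scanning the 51 overlapping trigram windows for "cart come cart":
  (none found)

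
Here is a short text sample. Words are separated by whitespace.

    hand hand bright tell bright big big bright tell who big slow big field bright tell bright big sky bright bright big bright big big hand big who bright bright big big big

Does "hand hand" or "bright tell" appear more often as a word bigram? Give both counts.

"hand hand": 1 occurrence
"bright tell": 3 occurrences

"bright tell" (3 vs 1)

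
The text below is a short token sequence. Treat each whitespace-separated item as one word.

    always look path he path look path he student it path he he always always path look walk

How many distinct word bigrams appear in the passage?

18 tokens → 17 bigram windows in total.
Repeated bigrams (each contributes count−1 duplicates):
  path he: 3
  look path: 2
  path look: 2
4 duplicate windows → 17 − 4 = 13 distinct.

13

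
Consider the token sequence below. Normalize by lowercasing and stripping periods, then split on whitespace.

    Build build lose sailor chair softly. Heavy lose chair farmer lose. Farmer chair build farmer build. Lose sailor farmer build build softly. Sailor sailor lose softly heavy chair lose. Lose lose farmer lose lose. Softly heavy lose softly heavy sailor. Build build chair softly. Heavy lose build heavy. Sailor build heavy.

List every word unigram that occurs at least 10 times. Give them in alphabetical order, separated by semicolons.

Unigram counts meeting the condition (at least 10 times):
  build: 10
  lose: 12

build; lose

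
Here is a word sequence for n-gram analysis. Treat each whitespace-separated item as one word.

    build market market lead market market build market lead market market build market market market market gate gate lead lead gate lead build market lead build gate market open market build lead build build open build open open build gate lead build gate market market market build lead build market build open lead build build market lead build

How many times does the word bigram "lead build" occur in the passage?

Scanning the 57 overlapping bigram windows for "lead build":
  position 22–23: lead build
  position 25–26: lead build
  position 32–33: lead build
  position 41–42: lead build
  position 48–49: lead build
  position 53–54: lead build
  position 57–58: lead build

7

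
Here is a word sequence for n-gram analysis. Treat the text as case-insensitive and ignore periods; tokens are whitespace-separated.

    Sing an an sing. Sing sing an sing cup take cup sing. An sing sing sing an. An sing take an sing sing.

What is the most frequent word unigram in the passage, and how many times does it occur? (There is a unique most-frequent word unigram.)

"sing", 12 times

Unigram frequencies (highest first):
  sing: 12
  an: 7
  cup: 2
  take: 2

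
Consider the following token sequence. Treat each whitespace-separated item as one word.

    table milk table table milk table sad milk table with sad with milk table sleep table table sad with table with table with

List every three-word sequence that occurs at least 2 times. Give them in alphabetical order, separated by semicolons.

table milk table; with table with

Trigram counts meeting the condition (at least 2 times):
  table milk table: 2
  with table with: 2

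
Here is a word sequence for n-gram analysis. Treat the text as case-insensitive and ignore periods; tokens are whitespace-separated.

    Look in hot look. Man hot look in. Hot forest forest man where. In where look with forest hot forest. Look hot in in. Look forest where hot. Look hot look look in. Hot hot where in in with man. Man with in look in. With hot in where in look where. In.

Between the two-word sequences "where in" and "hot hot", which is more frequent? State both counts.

"where in" (4 vs 1)

"where in": 4 occurrences
"hot hot": 1 occurrence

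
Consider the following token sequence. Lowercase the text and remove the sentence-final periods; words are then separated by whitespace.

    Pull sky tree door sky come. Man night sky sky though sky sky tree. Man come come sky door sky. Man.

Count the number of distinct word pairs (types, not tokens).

17

21 tokens → 20 bigram windows in total.
Repeated bigrams (each contributes count−1 duplicates):
  door sky: 2
  sky sky: 2
  sky tree: 2
3 duplicate windows → 20 − 3 = 17 distinct.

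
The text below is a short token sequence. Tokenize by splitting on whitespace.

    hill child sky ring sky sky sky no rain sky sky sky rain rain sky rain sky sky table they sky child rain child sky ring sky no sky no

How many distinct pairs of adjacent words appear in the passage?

17

30 tokens → 29 bigram windows in total.
Repeated bigrams (each contributes count−1 duplicates):
  sky sky: 5
  rain sky: 3
  sky no: 3
  child sky: 2
  ring sky: 2
  sky rain: 2
  sky ring: 2
12 duplicate windows → 29 − 12 = 17 distinct.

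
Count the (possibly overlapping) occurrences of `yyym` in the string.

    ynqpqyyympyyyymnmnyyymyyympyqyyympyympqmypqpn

5

Sliding a length-4 window over the 45 characters (42 positions):
  position 6–9: yyym
  position 12–15: yyym
  position 19–22: yyym
  position 23–26: yyym
  position 30–33: yyym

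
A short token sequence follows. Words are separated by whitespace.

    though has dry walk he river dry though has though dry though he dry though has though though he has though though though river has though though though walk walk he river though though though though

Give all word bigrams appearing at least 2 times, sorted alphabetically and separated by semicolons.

Bigram counts meeting the condition (at least 2 times):
  dry though: 3
  has though: 4
  he river: 2
  though has: 3
  though he: 2
  though though: 8
  walk he: 2

dry though; has though; he river; though has; though he; though though; walk he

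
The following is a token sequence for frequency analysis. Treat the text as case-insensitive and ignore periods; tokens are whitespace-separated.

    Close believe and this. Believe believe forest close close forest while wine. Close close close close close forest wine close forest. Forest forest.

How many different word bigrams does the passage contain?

23 tokens → 22 bigram windows in total.
Repeated bigrams (each contributes count−1 duplicates):
  close close: 5
  close forest: 3
  forest forest: 2
  wine close: 2
8 duplicate windows → 22 − 8 = 14 distinct.

14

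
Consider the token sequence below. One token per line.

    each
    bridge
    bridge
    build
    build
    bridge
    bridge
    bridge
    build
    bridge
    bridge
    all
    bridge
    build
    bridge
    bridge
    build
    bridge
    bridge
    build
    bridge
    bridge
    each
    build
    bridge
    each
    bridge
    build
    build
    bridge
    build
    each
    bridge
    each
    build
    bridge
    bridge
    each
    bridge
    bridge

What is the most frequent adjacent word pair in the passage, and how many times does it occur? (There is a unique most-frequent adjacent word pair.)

"bridge bridge", 9 times

Bigram frequencies (highest first):
  bridge bridge: 9
  build bridge: 8
  bridge build: 7
  each bridge: 4
  bridge each: 4
  build build: 2
  … (4 more, each ≤ 2)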